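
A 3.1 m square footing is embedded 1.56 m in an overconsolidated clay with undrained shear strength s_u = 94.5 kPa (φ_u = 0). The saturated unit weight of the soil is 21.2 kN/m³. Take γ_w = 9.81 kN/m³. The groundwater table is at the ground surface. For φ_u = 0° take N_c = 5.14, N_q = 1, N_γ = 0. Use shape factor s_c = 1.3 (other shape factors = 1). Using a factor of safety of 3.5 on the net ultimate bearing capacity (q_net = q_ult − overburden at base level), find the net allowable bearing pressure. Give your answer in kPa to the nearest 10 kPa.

Water table at ground surface, so effective unit weight γ' = 21.2 − 9.81 = 11.39 kN/m³ is used throughout; overburden q = 11.39 × 1.56 = 17.768 kPa.
Cohesion term c·N_c·s_c = 94.5 × 5.14 × 1.3 = 631.45 kPa; surcharge term q·N_q = 17.768 × 1 = 17.768 kPa.
q_ult = 631.45 + 17.768 = 649.22 kPa.
q_net = 649.22 − 17.768 = 631.45 kPa.
q_all(net) = 631.45 / 3.5 = 180.41 kPa.

q_all(net) ≈ 180 kPa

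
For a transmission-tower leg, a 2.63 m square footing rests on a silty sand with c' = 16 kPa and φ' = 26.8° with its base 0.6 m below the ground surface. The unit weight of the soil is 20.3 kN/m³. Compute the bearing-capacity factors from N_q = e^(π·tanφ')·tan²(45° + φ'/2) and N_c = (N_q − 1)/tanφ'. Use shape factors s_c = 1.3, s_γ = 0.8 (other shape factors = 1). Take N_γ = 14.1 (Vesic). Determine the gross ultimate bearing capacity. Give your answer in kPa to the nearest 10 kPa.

tan26.8° = 0.5051, so N_q = e^(π×0.5051)·tan²(58.4°) = 4.889 × 2.642 = 12.92.
N_c = (12.92 − 1)/tan26.8° = 23.59.
Effective surcharge at the founding depth q = γ·D_f = 20.3 × 0.6 = 12.18 kPa.
q_ult = c·N_c·s_c + q·N_q + 0.5·γ·B·N_γ·s_γ
     = 16 × 23.591 × 1.3 + 12.18 × 12.917 + 0.5 × 20.3 × 2.63 × 14.1 × 0.8
     = 490.7 + 157.33 + 301.11 = 949.14 kPa.

q_ult ≈ 950 kPa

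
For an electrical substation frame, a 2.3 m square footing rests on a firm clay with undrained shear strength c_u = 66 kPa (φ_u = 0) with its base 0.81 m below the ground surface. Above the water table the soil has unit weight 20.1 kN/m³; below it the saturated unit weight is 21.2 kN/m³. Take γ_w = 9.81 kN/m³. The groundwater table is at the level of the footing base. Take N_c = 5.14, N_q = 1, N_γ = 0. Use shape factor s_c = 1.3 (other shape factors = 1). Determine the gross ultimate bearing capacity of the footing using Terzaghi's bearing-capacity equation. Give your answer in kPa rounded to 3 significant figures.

Overburden at base level: q = 20.1 × 0.81 = 16.281 kPa.
Cohesion term c·N_c·s_c = 66 × 5.14 × 1.3 = 441.01 kPa; surcharge term q·N_q = 16.281 × 1 = 16.281 kPa.
q_ult = 441.01 + 16.281 = 457.29 kPa.

q_ult ≈ 457 kPa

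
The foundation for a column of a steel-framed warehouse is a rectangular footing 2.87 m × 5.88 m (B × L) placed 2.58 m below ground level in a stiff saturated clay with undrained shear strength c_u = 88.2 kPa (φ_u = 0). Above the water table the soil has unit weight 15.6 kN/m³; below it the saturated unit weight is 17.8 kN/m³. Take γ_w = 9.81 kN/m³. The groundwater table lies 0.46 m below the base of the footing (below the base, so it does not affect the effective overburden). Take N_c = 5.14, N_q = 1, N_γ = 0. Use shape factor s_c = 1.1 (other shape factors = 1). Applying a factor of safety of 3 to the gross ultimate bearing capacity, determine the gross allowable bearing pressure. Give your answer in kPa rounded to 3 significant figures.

q = γ·D_f = 15.6 × 2.58 = 40.248 kPa.
c·N_c·s_c = 88.2 × 5.14 × 1.1 = 498.68 kPa
q·N_q = 40.248 × 1 = 40.248 kPa
q_ult = 498.68 + 40.248 = 538.93 kPa.
q_all = q_ult / FS = 538.93 / 3 = 179.64 kPa.

q_all ≈ 180 kPa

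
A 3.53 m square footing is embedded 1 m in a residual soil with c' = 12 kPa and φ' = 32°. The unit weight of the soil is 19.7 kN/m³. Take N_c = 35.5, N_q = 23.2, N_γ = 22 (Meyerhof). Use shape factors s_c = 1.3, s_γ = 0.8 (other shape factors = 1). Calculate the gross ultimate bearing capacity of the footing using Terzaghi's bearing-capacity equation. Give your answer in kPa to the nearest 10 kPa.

q_ult ≈ 1620 kPa

Overburden at base level: q = 19.7 × 1 = 19.7 kPa.
Cohesion term c·N_c·s_c = 12 × 35.5 × 1.3 = 553.8 kPa; surcharge term q·N_q = 19.7 × 23.2 = 457.04 kPa; self-weight term 0.5·γ·B·N_γ·s_γ = 0.5 × 19.7 × 3.53 × 22 × 0.8 = 611.96 kPa.
q_ult = 553.8 + 457.04 + 611.96 = 1622.8 kPa.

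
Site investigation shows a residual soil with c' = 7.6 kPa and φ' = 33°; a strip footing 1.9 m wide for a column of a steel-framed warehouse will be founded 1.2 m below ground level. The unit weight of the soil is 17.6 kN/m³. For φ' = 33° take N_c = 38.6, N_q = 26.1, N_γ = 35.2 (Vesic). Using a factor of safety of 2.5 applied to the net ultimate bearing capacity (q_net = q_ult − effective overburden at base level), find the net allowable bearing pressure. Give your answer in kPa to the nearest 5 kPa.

q = γ·D_f = 17.6 × 1.2 = 21.12 kPa.
c·N_c = 7.6 × 38.6 = 293.36 kPa
q·N_q = 21.12 × 26.1 = 551.23 kPa
0.5·γ·B·N_γ = 0.5 × 17.6 × 1.9 × 35.2 = 588.54 kPa
q_ult = 293.36 + 551.23 + 588.54 = 1433.1 kPa.
Net ultimate: q_net = 1433.1 − 21.12 = 1412 kPa.
q_all(net) = 1412 / 2.5 = 564.81 kPa.

q_all(net) ≈ 565 kPa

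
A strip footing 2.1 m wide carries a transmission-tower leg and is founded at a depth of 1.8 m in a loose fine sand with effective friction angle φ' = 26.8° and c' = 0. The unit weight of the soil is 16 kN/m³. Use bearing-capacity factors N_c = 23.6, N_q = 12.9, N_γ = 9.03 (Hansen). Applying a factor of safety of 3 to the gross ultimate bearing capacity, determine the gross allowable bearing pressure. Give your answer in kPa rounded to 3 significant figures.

q_all ≈ 174 kPa

Overburden at base level: q = 16 × 1.8 = 28.8 kPa.
Surcharge term q·N_q = 28.8 × 12.9 = 371.52 kPa; self-weight term 0.5·γ·B·N_γ = 0.5 × 16 × 2.1 × 9.03 = 151.7 kPa.
q_ult = 371.52 + 151.7 = 523.22 kPa.
q_all = q_ult / FS = 523.22 / 3 = 174.41 kPa.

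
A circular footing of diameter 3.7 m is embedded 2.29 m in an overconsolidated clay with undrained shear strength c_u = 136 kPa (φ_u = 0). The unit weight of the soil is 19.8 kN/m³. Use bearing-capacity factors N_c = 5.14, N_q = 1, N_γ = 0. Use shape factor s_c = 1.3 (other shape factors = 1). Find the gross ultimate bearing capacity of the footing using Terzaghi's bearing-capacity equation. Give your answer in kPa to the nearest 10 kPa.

Effective surcharge at the founding depth q = γ·D_f = 19.8 × 2.29 = 45.342 kPa.
q_ult = c·N_c·s_c + q·N_q
     = 136 × 5.14 × 1.3 + 45.342 × 1
     = 908.75 + 45.342 = 954.09 kPa.

q_ult ≈ 950 kPa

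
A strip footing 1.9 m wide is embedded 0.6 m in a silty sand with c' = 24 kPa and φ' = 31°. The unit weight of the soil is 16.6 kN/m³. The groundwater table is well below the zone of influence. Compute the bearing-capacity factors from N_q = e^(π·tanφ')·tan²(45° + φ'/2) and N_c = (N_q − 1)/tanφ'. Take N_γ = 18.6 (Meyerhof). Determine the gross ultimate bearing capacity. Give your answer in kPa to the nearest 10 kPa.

tan31° = 0.6009, so N_q = e^(π×0.6009)·tan²(60.5°) = 6.604 × 3.124 = 20.63.
N_c = (20.63 − 1)/tan31° = 32.67.
Effective surcharge at the founding depth q = γ·D_f = 16.6 × 0.6 = 9.96 kPa.
q_ult = c·N_c + q·N_q + 0.5·γ·B·N_γ
     = 24 × 32.671 + 9.96 × 20.631 + 0.5 × 16.6 × 1.9 × 18.6
     = 784.11 + 205.48 + 293.32 = 1282.9 kPa.

q_ult ≈ 1280 kPa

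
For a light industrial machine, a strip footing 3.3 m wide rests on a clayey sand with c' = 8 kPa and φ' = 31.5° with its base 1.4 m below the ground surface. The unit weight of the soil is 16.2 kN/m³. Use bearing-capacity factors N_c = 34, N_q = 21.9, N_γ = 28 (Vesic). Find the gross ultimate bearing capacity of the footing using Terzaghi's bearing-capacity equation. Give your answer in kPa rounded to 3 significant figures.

Overburden at base level: q = 16.2 × 1.4 = 22.68 kPa.
Cohesion term c·N_c = 8 × 34 = 272 kPa; surcharge term q·N_q = 22.68 × 21.9 = 496.69 kPa; self-weight term 0.5·γ·B·N_γ = 0.5 × 16.2 × 3.3 × 28 = 748.44 kPa.
q_ult = 272 + 496.69 + 748.44 = 1517.1 kPa.

q_ult ≈ 1520 kPa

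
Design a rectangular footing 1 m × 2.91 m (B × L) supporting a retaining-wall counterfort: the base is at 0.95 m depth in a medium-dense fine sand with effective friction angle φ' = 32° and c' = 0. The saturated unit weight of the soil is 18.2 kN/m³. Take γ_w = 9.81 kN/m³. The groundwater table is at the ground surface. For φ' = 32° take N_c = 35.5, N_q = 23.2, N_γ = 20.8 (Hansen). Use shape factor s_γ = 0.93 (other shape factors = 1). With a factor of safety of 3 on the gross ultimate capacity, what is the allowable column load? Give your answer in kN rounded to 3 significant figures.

P_all ≈ 258 kN

Water table at ground surface, so effective unit weight γ' = 18.2 − 9.81 = 8.39 kN/m³ is used throughout; overburden q = 8.39 × 0.95 = 7.9705 kPa; the same γ' applies in the ½γBN_γ term.
Surcharge term q·N_q = 7.9705 × 23.2 = 184.92 kPa; self-weight term 0.5·γ·B·N_γ·s_γ = 0.5 × 8.39 × 1 × 20.8 × 0.93 = 81.148 kPa.
q_ult = 184.92 + 81.148 = 266.06 kPa.
Gross allowable pressure q_all = 266.06 / 3 = 88.688 kPa.
Footing area = 2.91 m², so allowable column load = 88.688 × 2.91 = 258.08 kN.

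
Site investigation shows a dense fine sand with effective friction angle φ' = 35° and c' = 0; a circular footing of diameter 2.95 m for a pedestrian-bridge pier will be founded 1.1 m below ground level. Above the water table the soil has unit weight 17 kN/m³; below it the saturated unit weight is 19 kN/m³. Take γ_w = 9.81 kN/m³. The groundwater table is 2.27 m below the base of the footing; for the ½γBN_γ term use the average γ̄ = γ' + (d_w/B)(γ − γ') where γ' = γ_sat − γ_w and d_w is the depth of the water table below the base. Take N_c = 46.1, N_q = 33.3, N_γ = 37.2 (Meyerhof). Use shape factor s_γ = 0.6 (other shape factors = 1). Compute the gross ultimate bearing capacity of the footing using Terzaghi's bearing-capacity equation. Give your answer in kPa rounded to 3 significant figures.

Overburden at base level: q = 17 × 1.1 = 18.7 kPa.
The water table is 2.27 m below the base (< B = 2.95 m), so the ½γBN_γ term uses γ̄ = γ' + (d_w/B)(γ − γ') = 9.19 + (2.27/2.95)(17 − 9.19) = 15.2 kN/m³.
Surcharge term q·N_q = 18.7 × 33.3 = 622.71 kPa; self-weight term 0.5·γ·B·N_γ·s_γ = 0.5 × 15.2 × 2.95 × 37.2 × 0.6 = 500.41 kPa.
q_ult = 622.71 + 500.41 = 1123.1 kPa.

q_ult ≈ 1120 kPa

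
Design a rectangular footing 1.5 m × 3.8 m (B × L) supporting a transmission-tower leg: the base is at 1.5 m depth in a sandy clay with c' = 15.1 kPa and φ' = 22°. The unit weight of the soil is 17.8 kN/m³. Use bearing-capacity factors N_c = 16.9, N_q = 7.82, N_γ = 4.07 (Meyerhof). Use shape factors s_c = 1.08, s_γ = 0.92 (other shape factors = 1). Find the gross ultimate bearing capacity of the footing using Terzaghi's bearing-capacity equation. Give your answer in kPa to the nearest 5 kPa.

Effective surcharge at the founding depth q = γ·D_f = 17.8 × 1.5 = 26.7 kPa.
q_ult = c·N_c·s_c + q·N_q + 0.5·γ·B·N_γ·s_γ
     = 15.1 × 16.9 × 1.08 + 26.7 × 7.82 + 0.5 × 17.8 × 1.5 × 4.07 × 0.92
     = 275.61 + 208.79 + 49.988 = 534.39 kPa.

q_ult ≈ 535 kPa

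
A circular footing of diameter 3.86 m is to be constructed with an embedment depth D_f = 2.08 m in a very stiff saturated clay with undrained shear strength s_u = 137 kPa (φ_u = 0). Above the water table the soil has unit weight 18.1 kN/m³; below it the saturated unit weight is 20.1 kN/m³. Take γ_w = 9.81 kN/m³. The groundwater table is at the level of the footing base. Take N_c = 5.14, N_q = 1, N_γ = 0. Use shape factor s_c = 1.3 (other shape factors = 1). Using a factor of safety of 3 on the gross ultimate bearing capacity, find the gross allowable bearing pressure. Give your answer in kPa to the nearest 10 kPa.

q_all ≈ 320 kPa

Effective surcharge at the founding depth q = γ·D_f = 18.1 × 2.08 = 37.648 kPa.
q_ult = c·N_c·s_c + q·N_q
     = 137 × 5.14 × 1.3 + 37.648 × 1
     = 915.43 + 37.648 = 953.08 kPa.
q_all = 953.08 / 3 = 317.69 kPa.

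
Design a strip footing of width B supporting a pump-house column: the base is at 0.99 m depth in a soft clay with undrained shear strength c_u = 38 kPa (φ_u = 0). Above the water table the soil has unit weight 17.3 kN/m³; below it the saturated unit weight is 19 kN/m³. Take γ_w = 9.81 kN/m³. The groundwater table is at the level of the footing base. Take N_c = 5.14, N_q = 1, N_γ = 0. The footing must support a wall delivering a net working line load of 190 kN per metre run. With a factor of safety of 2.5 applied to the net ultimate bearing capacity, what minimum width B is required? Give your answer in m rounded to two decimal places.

Effective surcharge at the founding depth q = γ·D_f = 17.3 × 0.99 = 17.127 kPa.
q_ult = c·N_c + q·N_q
     = 38 × 5.14 + 17.127 × 1
     = 195.32 + 17.127 = 212.45 kPa.
For φ = 0 the ½γBN_γ term vanishes, so q_ult is independent of B. q_net = 212.45 − 17.127 = 195.32 kPa; q_all(net) = 195.32/2.5 = 78.128 kPa.
Required width B = w / q_all(net) = 190 / 78.128 = 2.432 m.

B = 2.43 m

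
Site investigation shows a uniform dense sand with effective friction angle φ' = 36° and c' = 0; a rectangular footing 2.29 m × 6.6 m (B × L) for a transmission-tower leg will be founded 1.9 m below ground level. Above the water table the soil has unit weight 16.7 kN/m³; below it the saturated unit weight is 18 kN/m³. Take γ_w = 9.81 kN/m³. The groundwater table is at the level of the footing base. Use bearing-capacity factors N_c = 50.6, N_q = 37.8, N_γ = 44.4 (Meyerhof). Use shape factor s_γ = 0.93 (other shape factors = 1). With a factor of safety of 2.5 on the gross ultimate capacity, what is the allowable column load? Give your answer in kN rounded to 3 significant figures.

P_all ≈ 9590 kN

Overburden at base level: q = 16.7 × 1.9 = 31.73 kPa.
Below the base the soil is submerged, so the ½γBN_γ term uses γ' = 18 − 9.81 = 8.19 kN/m³.
Surcharge term q·N_q = 31.73 × 37.8 = 1199.4 kPa; self-weight term 0.5·γ·B·N_γ·s_γ = 0.5 × 8.19 × 2.29 × 44.4 × 0.93 = 387.22 kPa.
q_ult = 1199.4 + 387.22 = 1586.6 kPa.
Gross allowable pressure q_all = 1586.6 / 2.5 = 634.64 kPa.
Footing area = 15.114 m², so allowable column load = 634.64 × 15.114 = 9592 kN.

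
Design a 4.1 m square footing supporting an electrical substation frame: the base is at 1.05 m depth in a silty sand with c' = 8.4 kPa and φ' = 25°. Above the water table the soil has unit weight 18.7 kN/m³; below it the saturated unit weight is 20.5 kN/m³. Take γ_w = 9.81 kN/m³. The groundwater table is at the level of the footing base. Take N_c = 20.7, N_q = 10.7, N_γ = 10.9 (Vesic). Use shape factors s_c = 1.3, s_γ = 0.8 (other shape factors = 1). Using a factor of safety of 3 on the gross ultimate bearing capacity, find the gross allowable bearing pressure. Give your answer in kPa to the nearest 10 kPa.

q_all ≈ 210 kPa

Overburden at base level: q = 18.7 × 1.05 = 19.635 kPa.
Below the base the soil is submerged, so the ½γBN_γ term uses γ' = 20.5 − 9.81 = 10.69 kN/m³.
Cohesion term c·N_c·s_c = 8.4 × 20.7 × 1.3 = 226.04 kPa; surcharge term q·N_q = 19.635 × 10.7 = 210.09 kPa; self-weight term 0.5·γ·B·N_γ·s_γ = 0.5 × 10.69 × 4.1 × 10.9 × 0.8 = 191.09 kPa.
q_ult = 226.04 + 210.09 + 191.09 = 627.23 kPa.
q_all = 627.23 / 3 = 209.08 kPa.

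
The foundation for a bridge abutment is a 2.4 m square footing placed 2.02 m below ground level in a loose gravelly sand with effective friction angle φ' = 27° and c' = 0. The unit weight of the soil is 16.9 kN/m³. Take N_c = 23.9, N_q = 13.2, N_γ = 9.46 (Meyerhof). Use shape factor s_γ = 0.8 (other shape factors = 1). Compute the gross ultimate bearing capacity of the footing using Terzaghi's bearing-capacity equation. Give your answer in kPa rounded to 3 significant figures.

q_ult ≈ 604 kPa

Overburden at base level: q = 16.9 × 2.02 = 34.138 kPa.
Surcharge term q·N_q = 34.138 × 13.2 = 450.62 kPa; self-weight term 0.5·γ·B·N_γ·s_γ = 0.5 × 16.9 × 2.4 × 9.46 × 0.8 = 153.48 kPa.
q_ult = 450.62 + 153.48 = 604.1 kPa.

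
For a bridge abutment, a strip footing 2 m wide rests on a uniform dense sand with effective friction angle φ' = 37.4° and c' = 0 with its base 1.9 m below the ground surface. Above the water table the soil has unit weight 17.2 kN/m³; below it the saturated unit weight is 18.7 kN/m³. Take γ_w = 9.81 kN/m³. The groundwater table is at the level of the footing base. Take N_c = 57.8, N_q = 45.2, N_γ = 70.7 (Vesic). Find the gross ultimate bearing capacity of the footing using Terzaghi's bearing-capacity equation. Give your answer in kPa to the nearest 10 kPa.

Overburden at base level: q = 17.2 × 1.9 = 32.68 kPa.
Below the base the soil is submerged, so the ½γBN_γ term uses γ' = 18.7 − 9.81 = 8.89 kN/m³.
Surcharge term q·N_q = 32.68 × 45.2 = 1477.1 kPa; self-weight term 0.5·γ·B·N_γ = 0.5 × 8.89 × 2 × 70.7 = 628.52 kPa.
q_ult = 1477.1 + 628.52 = 2105.7 kPa.

q_ult ≈ 2110 kPa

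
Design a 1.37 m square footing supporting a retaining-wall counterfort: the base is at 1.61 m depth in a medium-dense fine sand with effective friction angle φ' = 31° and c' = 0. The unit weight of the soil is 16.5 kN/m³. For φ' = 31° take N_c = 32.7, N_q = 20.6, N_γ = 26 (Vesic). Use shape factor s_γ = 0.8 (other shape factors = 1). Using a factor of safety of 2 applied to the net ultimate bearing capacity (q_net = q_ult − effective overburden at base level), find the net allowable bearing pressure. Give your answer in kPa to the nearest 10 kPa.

q_all(net) ≈ 380 kPa

Overburden at base level: q = 16.5 × 1.61 = 26.565 kPa.
Surcharge term q·N_q = 26.565 × 20.6 = 547.24 kPa; self-weight term 0.5·γ·B·N_γ·s_γ = 0.5 × 16.5 × 1.37 × 26 × 0.8 = 235.09 kPa.
q_ult = 547.24 + 235.09 = 782.33 kPa.
Net ultimate: q_net = 782.33 − 26.565 = 755.77 kPa.
q_all(net) = 755.77 / 2 = 377.88 kPa.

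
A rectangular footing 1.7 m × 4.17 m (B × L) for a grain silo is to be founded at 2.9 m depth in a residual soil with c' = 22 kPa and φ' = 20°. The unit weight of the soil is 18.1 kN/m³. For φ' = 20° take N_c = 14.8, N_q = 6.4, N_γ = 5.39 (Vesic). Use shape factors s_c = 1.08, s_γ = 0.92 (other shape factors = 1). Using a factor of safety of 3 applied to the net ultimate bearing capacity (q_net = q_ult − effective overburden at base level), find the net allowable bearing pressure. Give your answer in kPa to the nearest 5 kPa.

q_all(net) ≈ 235 kPa

Overburden at base level: q = 18.1 × 2.9 = 52.49 kPa.
Cohesion term c·N_c·s_c = 22 × 14.8 × 1.08 = 351.65 kPa; surcharge term q·N_q = 52.49 × 6.4 = 335.94 kPa; self-weight term 0.5·γ·B·N_γ·s_γ = 0.5 × 18.1 × 1.7 × 5.39 × 0.92 = 76.291 kPa.
q_ult = 351.65 + 335.94 + 76.291 = 763.88 kPa.
Net ultimate: q_net = 763.88 − 52.49 = 711.39 kPa.
q_all(net) = 711.39 / 3 = 237.13 kPa.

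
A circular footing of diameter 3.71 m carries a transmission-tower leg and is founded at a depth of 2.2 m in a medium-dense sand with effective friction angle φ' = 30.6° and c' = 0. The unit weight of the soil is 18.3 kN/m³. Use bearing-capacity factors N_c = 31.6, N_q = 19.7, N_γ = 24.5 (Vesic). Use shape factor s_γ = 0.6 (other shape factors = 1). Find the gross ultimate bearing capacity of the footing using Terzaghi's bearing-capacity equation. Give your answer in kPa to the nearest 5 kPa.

Effective surcharge at the founding depth q = γ·D_f = 18.3 × 2.2 = 40.26 kPa.
q_ult = q·N_q + 0.5·γ·B·N_γ·s_γ
     = 40.26 × 19.7 + 0.5 × 18.3 × 3.71 × 24.5 × 0.6
     = 793.12 + 499.01 = 1292.1 kPa.

q_ult ≈ 1290 kPa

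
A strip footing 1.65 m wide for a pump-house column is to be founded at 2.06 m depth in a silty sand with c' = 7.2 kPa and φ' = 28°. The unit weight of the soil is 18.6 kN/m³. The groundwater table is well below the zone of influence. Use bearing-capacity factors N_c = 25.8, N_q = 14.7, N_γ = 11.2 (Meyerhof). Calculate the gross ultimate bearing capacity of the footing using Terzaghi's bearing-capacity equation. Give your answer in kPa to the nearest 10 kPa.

q_ult ≈ 920 kPa

q = γ·D_f = 18.6 × 2.06 = 38.316 kPa.
c·N_c = 7.2 × 25.8 = 185.76 kPa
q·N_q = 38.316 × 14.7 = 563.25 kPa
0.5·γ·B·N_γ = 0.5 × 18.6 × 1.65 × 11.2 = 171.86 kPa
q_ult = 185.76 + 563.25 + 171.86 = 920.87 kPa.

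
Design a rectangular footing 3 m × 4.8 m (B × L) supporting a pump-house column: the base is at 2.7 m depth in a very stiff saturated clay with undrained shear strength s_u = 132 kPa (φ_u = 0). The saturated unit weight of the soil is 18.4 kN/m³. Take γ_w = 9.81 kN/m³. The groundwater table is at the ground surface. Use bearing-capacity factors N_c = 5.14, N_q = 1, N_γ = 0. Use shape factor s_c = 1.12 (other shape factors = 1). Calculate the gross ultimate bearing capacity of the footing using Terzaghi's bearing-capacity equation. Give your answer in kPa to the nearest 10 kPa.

q_ult ≈ 780 kPa

γ' = 18.4 − 9.81 = 8.59 kN/m³ (submerged throughout). q = 8.59 × 2.7 = 23.193 kPa.
c·N_c·s_c = 132 × 5.14 × 1.12 = 759.9 kPa
q·N_q = 23.193 × 1 = 23.193 kPa
q_ult = 759.9 + 23.193 = 783.09 kPa.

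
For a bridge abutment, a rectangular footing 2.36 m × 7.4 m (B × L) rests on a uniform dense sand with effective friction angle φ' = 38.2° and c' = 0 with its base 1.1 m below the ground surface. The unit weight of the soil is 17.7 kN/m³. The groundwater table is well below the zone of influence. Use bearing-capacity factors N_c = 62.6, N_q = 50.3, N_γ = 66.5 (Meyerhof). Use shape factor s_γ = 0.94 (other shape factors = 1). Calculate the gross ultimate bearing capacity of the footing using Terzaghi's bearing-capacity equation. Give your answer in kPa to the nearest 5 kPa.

q_ult ≈ 2285 kPa

Effective surcharge at the founding depth q = γ·D_f = 17.7 × 1.1 = 19.47 kPa.
q_ult = q·N_q + 0.5·γ·B·N_γ·s_γ
     = 19.47 × 50.3 + 0.5 × 17.7 × 2.36 × 66.5 × 0.94
     = 979.34 + 1305.6 = 2284.9 kPa.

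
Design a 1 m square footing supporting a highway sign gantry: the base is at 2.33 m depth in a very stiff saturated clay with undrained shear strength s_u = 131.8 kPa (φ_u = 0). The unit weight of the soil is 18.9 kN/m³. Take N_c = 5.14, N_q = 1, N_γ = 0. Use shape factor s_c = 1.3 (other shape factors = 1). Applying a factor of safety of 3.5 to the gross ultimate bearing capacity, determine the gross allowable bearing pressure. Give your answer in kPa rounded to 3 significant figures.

q = γ·D_f = 18.9 × 2.33 = 44.037 kPa.
c·N_c·s_c = 131.8 × 5.14 × 1.3 = 880.69 kPa
q·N_q = 44.037 × 1 = 44.037 kPa
q_ult = 880.69 + 44.037 = 924.72 kPa.
q_all = q_ult / FS = 924.72 / 3.5 = 264.21 kPa.

q_all ≈ 264 kPa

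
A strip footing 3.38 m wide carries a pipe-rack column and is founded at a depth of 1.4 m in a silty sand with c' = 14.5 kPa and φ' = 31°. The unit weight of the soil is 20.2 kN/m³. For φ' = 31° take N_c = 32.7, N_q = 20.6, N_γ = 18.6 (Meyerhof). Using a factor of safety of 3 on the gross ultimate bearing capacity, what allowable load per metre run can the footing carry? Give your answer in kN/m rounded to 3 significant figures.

Overburden at base level: q = 20.2 × 1.4 = 28.28 kPa.
Cohesion term c·N_c = 14.5 × 32.7 = 474.15 kPa; surcharge term q·N_q = 28.28 × 20.6 = 582.57 kPa; self-weight term 0.5·γ·B·N_γ = 0.5 × 20.2 × 3.38 × 18.6 = 634.97 kPa.
q_ult = 474.15 + 582.57 + 634.97 = 1691.7 kPa.
Gross allowable pressure q_all = 1691.7 / 3 = 563.89 kPa.
Allowable wall load = q_all × B = 563.89 × 3.38 = 1906 kN per metre run.

≈ 1910 kN/m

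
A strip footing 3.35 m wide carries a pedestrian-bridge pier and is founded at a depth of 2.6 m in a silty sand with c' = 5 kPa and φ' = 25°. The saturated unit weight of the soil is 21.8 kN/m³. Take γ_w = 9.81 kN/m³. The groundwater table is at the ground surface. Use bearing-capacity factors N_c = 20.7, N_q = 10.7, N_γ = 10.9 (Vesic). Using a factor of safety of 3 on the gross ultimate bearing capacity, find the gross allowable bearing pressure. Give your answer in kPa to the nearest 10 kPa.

q_all ≈ 220 kPa

γ' = 21.8 − 9.81 = 11.99 kN/m³ (submerged throughout). q = 11.99 × 2.6 = 31.174 kPa; the same γ' applies in the ½γBN_γ term.
c·N_c = 5 × 20.7 = 103.5 kPa
q·N_q = 31.174 × 10.7 = 333.56 kPa
0.5·γ·B·N_γ = 0.5 × 11.99 × 3.35 × 10.9 = 218.91 kPa
q_ult = 103.5 + 333.56 + 218.91 = 655.97 kPa.
q_all = 655.97 / 3 = 218.66 kPa.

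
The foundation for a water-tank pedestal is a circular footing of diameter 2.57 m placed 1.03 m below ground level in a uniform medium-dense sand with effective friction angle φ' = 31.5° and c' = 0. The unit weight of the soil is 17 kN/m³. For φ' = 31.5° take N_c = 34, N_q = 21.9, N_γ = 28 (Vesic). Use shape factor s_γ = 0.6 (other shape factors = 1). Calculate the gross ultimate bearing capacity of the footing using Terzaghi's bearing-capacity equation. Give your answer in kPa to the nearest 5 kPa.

Overburden at base level: q = 17 × 1.03 = 17.51 kPa.
Surcharge term q·N_q = 17.51 × 21.9 = 383.47 kPa; self-weight term 0.5·γ·B·N_γ·s_γ = 0.5 × 17 × 2.57 × 28 × 0.6 = 367 kPa.
q_ult = 383.47 + 367 = 750.46 kPa.

q_ult ≈ 750 kPa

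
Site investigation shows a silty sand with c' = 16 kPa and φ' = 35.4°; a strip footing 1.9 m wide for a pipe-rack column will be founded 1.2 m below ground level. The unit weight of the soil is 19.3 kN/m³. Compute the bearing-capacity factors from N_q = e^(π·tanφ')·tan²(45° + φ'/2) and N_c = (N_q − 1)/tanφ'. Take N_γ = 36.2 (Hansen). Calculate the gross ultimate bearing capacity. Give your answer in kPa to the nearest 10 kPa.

q_ult ≈ 2240 kPa

tan35.4° = 0.7107, so N_q = e^(π×0.7107)·tan²(62.7°) = 9.324 × 3.754 = 35.
N_c = (35 − 1)/tan35.4° = 47.84.
q = γ·D_f = 19.3 × 1.2 = 23.16 kPa.
c·N_c = 16 × 47.844 = 765.5 kPa
q·N_q = 23.16 × 35.001 = 810.62 kPa
0.5·γ·B·N_γ = 0.5 × 19.3 × 1.9 × 36.2 = 663.73 kPa
q_ult = 765.5 + 810.62 + 663.73 = 2239.9 kPa.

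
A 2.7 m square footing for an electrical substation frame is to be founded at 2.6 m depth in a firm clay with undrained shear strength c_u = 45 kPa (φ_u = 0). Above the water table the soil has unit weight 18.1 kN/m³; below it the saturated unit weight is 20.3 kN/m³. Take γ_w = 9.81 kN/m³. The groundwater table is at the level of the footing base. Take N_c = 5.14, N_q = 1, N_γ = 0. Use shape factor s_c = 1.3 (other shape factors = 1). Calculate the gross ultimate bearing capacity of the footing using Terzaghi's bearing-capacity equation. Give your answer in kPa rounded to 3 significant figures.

Effective surcharge at the founding depth q = γ·D_f = 18.1 × 2.6 = 47.06 kPa.
q_ult = c·N_c·s_c + q·N_q
     = 45 × 5.14 × 1.3 + 47.06 × 1
     = 300.69 + 47.06 = 347.75 kPa.

q_ult ≈ 348 kPa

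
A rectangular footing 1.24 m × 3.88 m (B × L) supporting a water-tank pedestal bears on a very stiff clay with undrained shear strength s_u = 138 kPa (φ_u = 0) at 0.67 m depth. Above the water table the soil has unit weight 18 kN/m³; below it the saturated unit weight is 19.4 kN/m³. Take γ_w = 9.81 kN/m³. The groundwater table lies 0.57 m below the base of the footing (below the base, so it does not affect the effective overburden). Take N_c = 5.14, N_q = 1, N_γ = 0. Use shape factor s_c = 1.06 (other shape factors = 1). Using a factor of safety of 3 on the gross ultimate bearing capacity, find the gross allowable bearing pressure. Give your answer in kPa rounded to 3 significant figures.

q_all ≈ 255 kPa

Overburden at base level: q = 18 × 0.67 = 12.06 kPa.
Cohesion term c·N_c·s_c = 138 × 5.14 × 1.06 = 751.88 kPa; surcharge term q·N_q = 12.06 × 1 = 12.06 kPa.
q_ult = 751.88 + 12.06 = 763.94 kPa.
q_all = 763.94 / 3 = 254.65 kPa.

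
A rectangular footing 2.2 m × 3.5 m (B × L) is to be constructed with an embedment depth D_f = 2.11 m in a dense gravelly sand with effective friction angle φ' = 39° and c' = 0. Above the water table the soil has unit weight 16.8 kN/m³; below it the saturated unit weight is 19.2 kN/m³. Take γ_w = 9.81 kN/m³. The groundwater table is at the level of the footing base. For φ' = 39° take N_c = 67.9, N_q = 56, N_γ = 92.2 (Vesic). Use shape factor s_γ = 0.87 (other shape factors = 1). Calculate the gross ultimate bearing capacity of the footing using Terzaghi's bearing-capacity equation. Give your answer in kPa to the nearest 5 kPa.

Effective surcharge at the founding depth q = γ·D_f = 16.8 × 2.11 = 35.448 kPa.
The water table coincides with the base, so in the self-weight term γ → γ' = 9.39 kN/m³.
q_ult = q·N_q + 0.5·γ·B·N_γ·s_γ
     = 35.448 × 56 + 0.5 × 9.39 × 2.2 × 92.2 × 0.87
     = 1985.1 + 828.53 = 2813.6 kPa.

q_ult ≈ 2815 kPa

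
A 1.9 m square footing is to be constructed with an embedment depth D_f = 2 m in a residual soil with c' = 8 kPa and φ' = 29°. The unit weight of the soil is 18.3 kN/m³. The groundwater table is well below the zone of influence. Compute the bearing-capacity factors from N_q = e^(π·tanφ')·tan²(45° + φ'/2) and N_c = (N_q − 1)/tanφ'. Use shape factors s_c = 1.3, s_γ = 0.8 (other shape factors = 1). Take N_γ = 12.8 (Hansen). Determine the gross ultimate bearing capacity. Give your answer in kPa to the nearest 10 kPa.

q_ult ≈ 1070 kPa

tan29° = 0.5543, so N_q = e^(π×0.5543)·tan²(59.5°) = 5.705 × 2.882 = 16.44.
N_c = (16.44 − 1)/tan29° = 27.86.
Effective surcharge at the founding depth q = γ·D_f = 18.3 × 2 = 36.6 kPa.
q_ult = c·N_c·s_c + q·N_q + 0.5·γ·B·N_γ·s_γ
     = 8 × 27.86 × 1.3 + 36.6 × 16.443 + 0.5 × 18.3 × 1.9 × 12.8 × 0.8
     = 289.75 + 601.83 + 178.02 = 1069.6 kPa.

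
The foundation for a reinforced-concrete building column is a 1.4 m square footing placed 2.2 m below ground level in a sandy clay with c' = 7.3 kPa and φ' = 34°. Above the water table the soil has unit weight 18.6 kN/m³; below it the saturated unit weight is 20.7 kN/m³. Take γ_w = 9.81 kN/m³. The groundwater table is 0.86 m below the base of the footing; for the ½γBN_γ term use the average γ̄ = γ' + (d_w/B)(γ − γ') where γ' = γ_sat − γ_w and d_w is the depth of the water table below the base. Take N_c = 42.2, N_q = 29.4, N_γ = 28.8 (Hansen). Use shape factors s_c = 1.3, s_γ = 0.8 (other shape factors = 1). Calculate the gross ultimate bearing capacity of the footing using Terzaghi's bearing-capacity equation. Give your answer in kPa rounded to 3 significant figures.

q = γ·D_f = 18.6 × 2.2 = 40.92 kPa.
γ' = 10.89 kN/m³; averaging over the depth B below the base, γ̄ = γ' + (d_w/B)(γ − γ') = 15.626 kN/m³.
c·N_c·s_c = 7.3 × 42.2 × 1.3 = 400.48 kPa
q·N_q = 40.92 × 29.4 = 1203 kPa
0.5·γ·B·N_γ·s_γ = 0.5 × 15.626 × 1.4 × 28.8 × 0.8 = 252.02 kPa
q_ult = 400.48 + 1203 + 252.02 = 1855.5 kPa.

q_ult ≈ 1860 kPa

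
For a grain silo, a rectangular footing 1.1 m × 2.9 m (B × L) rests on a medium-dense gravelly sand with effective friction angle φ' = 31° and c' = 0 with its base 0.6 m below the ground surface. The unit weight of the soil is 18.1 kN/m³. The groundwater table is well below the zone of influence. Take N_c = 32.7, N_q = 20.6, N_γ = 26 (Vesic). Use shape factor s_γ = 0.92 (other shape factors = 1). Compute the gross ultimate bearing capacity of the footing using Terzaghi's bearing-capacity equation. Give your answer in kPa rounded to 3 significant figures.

q_ult ≈ 462 kPa

Overburden at base level: q = 18.1 × 0.6 = 10.86 kPa.
Surcharge term q·N_q = 10.86 × 20.6 = 223.72 kPa; self-weight term 0.5·γ·B·N_γ·s_γ = 0.5 × 18.1 × 1.1 × 26 × 0.92 = 238.12 kPa.
q_ult = 223.72 + 238.12 = 461.84 kPa.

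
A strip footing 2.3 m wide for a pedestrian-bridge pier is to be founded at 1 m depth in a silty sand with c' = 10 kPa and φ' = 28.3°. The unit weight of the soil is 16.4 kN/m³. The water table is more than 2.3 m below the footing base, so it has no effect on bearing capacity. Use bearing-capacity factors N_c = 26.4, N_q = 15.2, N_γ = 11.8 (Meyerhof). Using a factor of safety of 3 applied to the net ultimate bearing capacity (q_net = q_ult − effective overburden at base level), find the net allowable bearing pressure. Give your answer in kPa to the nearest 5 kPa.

q_all(net) ≈ 240 kPa

q = γ·D_f = 16.4 × 1 = 16.4 kPa.
c·N_c = 10 × 26.4 = 264 kPa
q·N_q = 16.4 × 15.2 = 249.28 kPa
0.5·γ·B·N_γ = 0.5 × 16.4 × 2.3 × 11.8 = 222.55 kPa
q_ult = 264 + 249.28 + 222.55 = 735.83 kPa.
Net ultimate: q_net = 735.83 − 16.4 = 719.43 kPa.
q_all(net) = 719.43 / 3 = 239.81 kPa.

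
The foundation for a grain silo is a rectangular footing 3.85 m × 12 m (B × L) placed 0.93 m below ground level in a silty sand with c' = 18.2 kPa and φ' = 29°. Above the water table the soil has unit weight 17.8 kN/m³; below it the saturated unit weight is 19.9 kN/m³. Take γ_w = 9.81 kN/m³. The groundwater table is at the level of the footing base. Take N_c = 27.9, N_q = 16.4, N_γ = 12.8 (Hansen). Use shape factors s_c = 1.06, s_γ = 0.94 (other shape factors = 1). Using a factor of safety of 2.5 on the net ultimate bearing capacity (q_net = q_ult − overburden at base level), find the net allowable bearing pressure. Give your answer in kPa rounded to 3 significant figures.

q_all(net) ≈ 411 kPa

Effective surcharge at the founding depth q = γ·D_f = 17.8 × 0.93 = 16.554 kPa.
The water table coincides with the base, so in the self-weight term γ → γ' = 10.09 kN/m³.
q_ult = c·N_c·s_c + q·N_q + 0.5·γ·B·N_γ·s_γ
     = 18.2 × 27.9 × 1.06 + 16.554 × 16.4 + 0.5 × 10.09 × 3.85 × 12.8 × 0.94
     = 538.25 + 271.49 + 233.7 = 1043.4 kPa.
q_net = 1043.4 − 16.554 = 1026.9 kPa.
q_all(net) = 1026.9 / 2.5 = 410.75 kPa.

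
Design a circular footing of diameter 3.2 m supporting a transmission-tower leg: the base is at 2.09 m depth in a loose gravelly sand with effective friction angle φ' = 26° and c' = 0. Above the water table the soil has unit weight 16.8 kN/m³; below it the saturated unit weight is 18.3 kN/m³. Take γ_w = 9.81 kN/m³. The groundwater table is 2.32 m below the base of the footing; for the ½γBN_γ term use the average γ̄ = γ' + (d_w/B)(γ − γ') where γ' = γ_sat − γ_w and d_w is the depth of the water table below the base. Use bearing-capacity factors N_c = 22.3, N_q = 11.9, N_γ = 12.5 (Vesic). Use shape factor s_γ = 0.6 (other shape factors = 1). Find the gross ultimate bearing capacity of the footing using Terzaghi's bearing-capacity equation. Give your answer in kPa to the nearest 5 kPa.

q_ult ≈ 590 kPa

Effective surcharge at the founding depth q = γ·D_f = 16.8 × 2.09 = 35.112 kPa.
With d_w = 2.32 m < B, γ̄ = 8.49 + (2.32/3.2) × (16.8 − 8.49) = 14.515 kN/m³.
q_ult = q·N_q + 0.5·γ·B·N_γ·s_γ
     = 35.112 × 11.9 + 0.5 × 14.515 × 3.2 × 12.5 × 0.6
     = 417.83 + 174.18 = 592.01 kPa.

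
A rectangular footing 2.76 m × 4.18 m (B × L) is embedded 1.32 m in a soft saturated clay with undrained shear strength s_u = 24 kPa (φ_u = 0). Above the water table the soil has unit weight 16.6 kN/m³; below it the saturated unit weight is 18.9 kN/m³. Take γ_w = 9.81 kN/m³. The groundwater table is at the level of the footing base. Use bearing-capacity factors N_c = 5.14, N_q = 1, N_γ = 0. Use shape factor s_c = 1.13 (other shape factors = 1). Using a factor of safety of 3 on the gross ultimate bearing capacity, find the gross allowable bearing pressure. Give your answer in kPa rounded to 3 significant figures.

q_all ≈ 53.8 kPa

Effective surcharge at the founding depth q = γ·D_f = 16.6 × 1.32 = 21.912 kPa.
q_ult = c·N_c·s_c + q·N_q
     = 24 × 5.14 × 1.13 + 21.912 × 1
     = 139.4 + 21.912 = 161.31 kPa.
q_all = 161.31 / 3 = 53.77 kPa.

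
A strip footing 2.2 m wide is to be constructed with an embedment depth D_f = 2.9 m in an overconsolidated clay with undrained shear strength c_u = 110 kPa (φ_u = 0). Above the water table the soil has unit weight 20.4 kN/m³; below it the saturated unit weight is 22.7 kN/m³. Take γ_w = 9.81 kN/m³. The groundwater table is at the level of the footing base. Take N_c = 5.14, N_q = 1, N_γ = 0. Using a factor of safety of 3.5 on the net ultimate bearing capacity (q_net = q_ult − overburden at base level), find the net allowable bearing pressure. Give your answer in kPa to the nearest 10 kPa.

Overburden at base level: q = 20.4 × 2.9 = 59.16 kPa.
Cohesion term c·N_c = 110 × 5.14 = 565.4 kPa; surcharge term q·N_q = 59.16 × 1 = 59.16 kPa.
q_ult = 565.4 + 59.16 = 624.56 kPa.
q_net = 624.56 − 59.16 = 565.4 kPa.
q_all(net) = 565.4 / 3.5 = 161.54 kPa.

q_all(net) ≈ 160 kPa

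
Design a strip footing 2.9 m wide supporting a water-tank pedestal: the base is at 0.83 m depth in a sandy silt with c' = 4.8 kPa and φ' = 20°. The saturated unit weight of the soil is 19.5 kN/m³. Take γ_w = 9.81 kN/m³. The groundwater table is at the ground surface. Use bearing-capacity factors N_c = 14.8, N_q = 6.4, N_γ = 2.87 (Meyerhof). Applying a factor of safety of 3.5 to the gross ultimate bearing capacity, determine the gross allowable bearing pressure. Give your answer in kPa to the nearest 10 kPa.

With the water table at the surface the whole profile is submerged: γ' = 19.5 − 9.81 = 9.69 kN/m³, so q = γ'·D_f = 8.0427 kPa; the same γ' applies in the ½γBN_γ term.
q_ult = c·N_c + q·N_q + 0.5·γ·B·N_γ
     = 4.8 × 14.8 + 8.0427 × 6.4 + 0.5 × 9.69 × 2.9 × 2.87
     = 71.04 + 51.473 + 40.325 = 162.84 kPa.
q_all = q_ult / FS = 162.84 / 3.5 = 46.525 kPa.

q_all ≈ 50 kPa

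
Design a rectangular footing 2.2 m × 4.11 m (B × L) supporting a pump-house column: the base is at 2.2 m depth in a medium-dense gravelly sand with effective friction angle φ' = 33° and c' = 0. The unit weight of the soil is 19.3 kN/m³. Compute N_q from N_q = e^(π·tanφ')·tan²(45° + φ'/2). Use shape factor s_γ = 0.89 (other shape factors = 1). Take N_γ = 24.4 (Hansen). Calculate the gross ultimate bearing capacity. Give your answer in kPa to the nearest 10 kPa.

q_ult ≈ 1570 kPa

tan33° = 0.6494, so N_q = e^(π×0.6494)·tan²(61.5°) = 7.692 × 3.392 = 26.09.
Overburden at base level: q = 19.3 × 2.2 = 42.46 kPa.
Surcharge term q·N_q = 42.46 × 26.092 = 1107.9 kPa; self-weight term 0.5·γ·B·N_γ·s_γ = 0.5 × 19.3 × 2.2 × 24.4 × 0.89 = 461.03 kPa.
q_ult = 1107.9 + 461.03 = 1568.9 kPa.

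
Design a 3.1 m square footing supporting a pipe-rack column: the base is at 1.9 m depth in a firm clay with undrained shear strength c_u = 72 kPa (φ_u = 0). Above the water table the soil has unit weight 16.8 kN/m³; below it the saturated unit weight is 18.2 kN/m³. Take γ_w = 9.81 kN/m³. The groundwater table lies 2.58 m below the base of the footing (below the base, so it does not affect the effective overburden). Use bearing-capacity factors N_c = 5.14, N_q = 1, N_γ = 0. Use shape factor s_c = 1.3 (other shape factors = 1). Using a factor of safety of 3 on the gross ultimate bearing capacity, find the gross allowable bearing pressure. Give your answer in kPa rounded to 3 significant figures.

Overburden at base level: q = 16.8 × 1.9 = 31.92 kPa.
Cohesion term c·N_c·s_c = 72 × 5.14 × 1.3 = 481.1 kPa; surcharge term q·N_q = 31.92 × 1 = 31.92 kPa.
q_ult = 481.1 + 31.92 = 513.02 kPa.
q_all = 513.02 / 3 = 171.01 kPa.

q_all ≈ 171 kPa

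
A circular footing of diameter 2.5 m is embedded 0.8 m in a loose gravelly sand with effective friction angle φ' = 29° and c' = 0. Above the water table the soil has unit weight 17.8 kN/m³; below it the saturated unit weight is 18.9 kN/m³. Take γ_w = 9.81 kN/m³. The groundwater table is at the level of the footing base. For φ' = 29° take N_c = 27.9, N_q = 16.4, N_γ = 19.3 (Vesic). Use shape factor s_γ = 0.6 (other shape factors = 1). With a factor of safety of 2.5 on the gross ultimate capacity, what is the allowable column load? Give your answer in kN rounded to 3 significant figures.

Overburden at base level: q = 17.8 × 0.8 = 14.24 kPa.
Below the base the soil is submerged, so the ½γBN_γ term uses γ' = 18.9 − 9.81 = 9.09 kN/m³.
Surcharge term q·N_q = 14.24 × 16.4 = 233.54 kPa; self-weight term 0.5·γ·B·N_γ·s_γ = 0.5 × 9.09 × 2.5 × 19.3 × 0.6 = 131.58 kPa.
q_ult = 233.54 + 131.58 = 365.11 kPa.
Gross allowable pressure q_all = 365.11 / 2.5 = 146.05 kPa.
Footing area = 4.9087 m², so allowable column load = 146.05 × 4.9087 = 716.89 kN.

P_all ≈ 717 kN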